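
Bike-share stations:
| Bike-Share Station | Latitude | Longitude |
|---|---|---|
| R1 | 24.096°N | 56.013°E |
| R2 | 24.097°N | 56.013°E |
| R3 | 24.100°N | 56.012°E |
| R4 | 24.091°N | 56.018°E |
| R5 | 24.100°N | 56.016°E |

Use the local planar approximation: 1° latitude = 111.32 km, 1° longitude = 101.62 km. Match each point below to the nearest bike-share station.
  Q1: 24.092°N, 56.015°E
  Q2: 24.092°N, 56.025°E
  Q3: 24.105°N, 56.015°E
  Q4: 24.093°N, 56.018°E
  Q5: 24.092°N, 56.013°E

Q1→R4; Q2→R4; Q3→R5; Q4→R4; Q5→R1

Q1 at 24.092°N, 56.015°E:
  R1: √((0.004·111.32)² + (-0.002·101.62)²) = √(0.19827428 + 0.04130650) = 0.489470 km
  R2: √((0.005·111.32)² + (-0.002·101.62)²) = √(0.30980356 + 0.04130650) = 0.592545 km
  R3: √((0.008·111.32)² + (-0.003·101.62)²) = √(0.79309711 + 0.09293962) = 0.941295 km
  R4: √((-0.001·111.32)² + (0.003·101.62)²) = √(0.01239214 + 0.09293962) = 0.324549 km
  R5: √((0.008·111.32)² + (0.001·101.62)²) = √(0.79309711 + 0.01032662) = 0.896339 km
  → nearest: R4 (0.324549 km)
Q2 at 24.092°N, 56.025°E:
  R1: √((0.004·111.32)² + (-0.012·101.62)²) = √(0.19827428 + 1.48703391) = 1.298194 km
  R2: √((0.005·111.32)² + (-0.012·101.62)²) = √(0.30980356 + 1.48703391) = 1.340462 km
  R3: √((0.008·111.32)² + (-0.013·101.62)²) = √(0.79309711 + 1.74519952) = 1.593203 km
  R4: √((-0.001·111.32)² + (-0.007·101.62)²) = √(0.01239214 + 0.50600460) = 0.719998 km
  R5: √((0.008·111.32)² + (-0.009·101.62)²) = √(0.79309711 + 0.83645658) = 1.276540 km
  → nearest: R4 (0.719998 km)
Q3 at 24.105°N, 56.015°E:
  R1: √((-0.009·111.32)² + (-0.002·101.62)²) = √(1.00376353 + 0.04130650) = 1.022287 km
  R2: √((-0.008·111.32)² + (-0.002·101.62)²) = √(0.79309711 + 0.04130650) = 0.913457 km
  R3: √((-0.005·111.32)² + (-0.003·101.62)²) = √(0.30980356 + 0.09293962) = 0.634621 km
  R4: √((-0.014·111.32)² + (0.003·101.62)²) = √(2.42885991 + 0.09293962) = 1.588017 km
  R5: √((-0.005·111.32)² + (0.001·101.62)²) = √(0.30980356 + 0.01032662) = 0.565800 km
  → nearest: R5 (0.565800 km)
Q4 at 24.093°N, 56.018°E:
  R1: √((0.003·111.32)² + (-0.005·101.62)²) = √(0.11152928 + 0.25816561) = 0.608025 km
  R2: √((0.004·111.32)² + (-0.005·101.62)²) = √(0.19827428 + 0.25816561) = 0.675603 km
  R3: √((0.007·111.32)² + (-0.006·101.62)²) = √(0.60721498 + 0.37175848) = 0.989431 km
  R4: √((-0.002·111.32)² + (0.000·101.62)²) = √(0.04956857 + 0.00000000) = 0.222640 km
  R5: √((0.007·111.32)² + (-0.002·101.62)²) = √(0.60721498 + 0.04130650) = 0.805308 km
  → nearest: R4 (0.222640 km)
Q5 at 24.092°N, 56.013°E:
  R1: √((0.004·111.32)² + (0.000·101.62)²) = √(0.19827428 + 0.00000000) = 0.445280 km
  R2: √((0.005·111.32)² + (0.000·101.62)²) = √(0.30980356 + 0.00000000) = 0.556600 km
  R3: √((0.008·111.32)² + (-0.001·101.62)²) = √(0.79309711 + 0.01032662) = 0.896339 km
  R4: √((-0.001·111.32)² + (0.005·101.62)²) = √(0.01239214 + 0.25816561) = 0.520152 km
  R5: √((0.008·111.32)² + (0.003·101.62)²) = √(0.79309711 + 0.09293962) = 0.941295 km
  → nearest: R1 (0.445280 km)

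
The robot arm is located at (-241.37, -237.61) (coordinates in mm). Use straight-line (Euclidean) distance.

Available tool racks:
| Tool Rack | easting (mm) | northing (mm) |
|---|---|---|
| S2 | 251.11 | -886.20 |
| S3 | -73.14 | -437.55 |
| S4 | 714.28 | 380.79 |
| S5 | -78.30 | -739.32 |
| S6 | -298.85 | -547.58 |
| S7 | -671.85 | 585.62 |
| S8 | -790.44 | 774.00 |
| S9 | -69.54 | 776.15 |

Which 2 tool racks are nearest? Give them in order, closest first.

Distances from (-241.37, -237.61):
S2: 814.37 mm
S3: 261.30 mm
S4: 1138.28 mm
S5: 527.55 mm
S6: 315.25 mm
S7: 928.99 mm
S8: 1151.01 mm
S9: 1028.22 mm
Sorted: S3 (261.30 mm) < S6 (315.25 mm) < S5 (527.55 mm) < S2 (814.37 mm) < …

S3, S6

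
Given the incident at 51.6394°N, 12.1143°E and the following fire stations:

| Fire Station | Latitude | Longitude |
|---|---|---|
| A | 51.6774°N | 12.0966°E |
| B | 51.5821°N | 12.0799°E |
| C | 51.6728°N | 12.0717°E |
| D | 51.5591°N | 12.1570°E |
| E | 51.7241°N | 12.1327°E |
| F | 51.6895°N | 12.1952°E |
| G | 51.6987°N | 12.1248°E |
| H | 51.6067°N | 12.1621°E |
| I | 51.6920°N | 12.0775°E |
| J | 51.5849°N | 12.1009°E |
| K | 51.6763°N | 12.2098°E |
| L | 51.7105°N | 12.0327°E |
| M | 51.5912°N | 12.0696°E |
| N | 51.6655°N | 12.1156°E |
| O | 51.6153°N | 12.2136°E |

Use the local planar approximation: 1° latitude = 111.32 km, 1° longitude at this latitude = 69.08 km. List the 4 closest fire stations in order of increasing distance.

Distances from 51.6394°N, 12.1143°E:
A: 4.4033 km
B: 6.8069 km
C: 4.7418 km
D: 9.4131 km
E: 9.5141 km
F: 7.8953 km
G: 6.6410 km
H: 4.9147 km
I: 6.3835 km
J: 6.1372 km
K: 7.7715 km
L: 9.7170 km
M: 6.1907 km
N: 2.9068 km
O: 7.3656 km
Sorted: N (2.9068 km) < A (4.4033 km) < C (4.7418 km) < H (4.9147 km) < J (6.1372 km) < M (6.1907 km) < …

N, A, C, H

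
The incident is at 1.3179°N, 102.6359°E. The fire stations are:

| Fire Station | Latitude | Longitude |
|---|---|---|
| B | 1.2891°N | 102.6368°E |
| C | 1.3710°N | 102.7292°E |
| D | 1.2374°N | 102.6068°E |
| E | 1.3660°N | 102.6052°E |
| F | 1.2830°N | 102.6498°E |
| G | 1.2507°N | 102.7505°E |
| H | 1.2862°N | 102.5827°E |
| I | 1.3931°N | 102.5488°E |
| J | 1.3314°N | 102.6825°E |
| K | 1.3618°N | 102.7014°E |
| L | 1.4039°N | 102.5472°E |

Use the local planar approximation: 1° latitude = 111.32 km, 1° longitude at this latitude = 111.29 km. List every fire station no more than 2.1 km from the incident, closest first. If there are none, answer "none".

none

Distances from 1.3179°N, 102.6359°E:
B: 3.2076 km
C: 11.9480 km
D: 9.5285 km
E: 6.3517 km
F: 4.1817 km
G: 14.7858 km
H: 6.8925 km
I: 12.8078 km
J: 5.3995 km
K: 8.7760 km
L: 13.7513 km
Threshold 2.1 km: none within range.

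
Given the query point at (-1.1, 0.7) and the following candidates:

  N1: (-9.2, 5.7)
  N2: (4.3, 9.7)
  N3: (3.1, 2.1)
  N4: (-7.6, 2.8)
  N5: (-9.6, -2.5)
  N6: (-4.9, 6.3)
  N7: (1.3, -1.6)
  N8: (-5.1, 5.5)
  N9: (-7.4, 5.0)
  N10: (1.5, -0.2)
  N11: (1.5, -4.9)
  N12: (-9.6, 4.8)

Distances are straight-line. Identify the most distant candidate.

N2

Distances from (-1.1, 0.7):
N1: 9.52
N2: 10.50
N3: 4.43
N4: 6.83
N5: 9.08
N6: 6.77
N7: 3.32
N8: 6.25
N9: 7.63
N10: 2.75
N11: 6.17
N12: 9.44
Maximum: N2 at 10.50.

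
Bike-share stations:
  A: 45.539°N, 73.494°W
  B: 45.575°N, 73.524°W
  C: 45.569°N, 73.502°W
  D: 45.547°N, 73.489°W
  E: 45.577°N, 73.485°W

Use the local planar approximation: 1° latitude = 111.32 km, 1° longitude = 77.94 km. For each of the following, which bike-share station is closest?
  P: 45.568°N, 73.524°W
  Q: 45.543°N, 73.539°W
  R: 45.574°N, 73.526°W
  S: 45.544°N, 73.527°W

P at 45.568°N, 73.524°W:
  A: √((-0.029·111.32)² + (0.030·77.94)²) = √(10.42179 + 5.46718) = 3.986 km
  B: √((0.007·111.32)² + (0.000·77.94)²) = √(0.60721 + 0.00000) = 0.779 km
  C: √((0.001·111.32)² + (0.022·77.94)²) = √(0.01239 + 2.94013) = 1.718 km
  D: √((-0.021·111.32)² + (0.035·77.94)²) = √(5.46493 + 7.44144) = 3.593 km
  E: √((0.009·111.32)² + (0.039·77.94)²) = √(1.00376 + 9.23953) = 3.201 km
  → nearest: B (0.779 km)
Q at 45.543°N, 73.539°W:
  A: √((-0.004·111.32)² + (0.045·77.94)²) = √(0.19827 + 12.30115) = 3.535 km
  B: √((0.032·111.32)² + (0.015·77.94)²) = √(12.68955 + 1.36679) = 3.749 km
  C: √((0.026·111.32)² + (0.037·77.94)²) = √(8.37709 + 8.31619) = 4.086 km
  D: √((0.004·111.32)² + (0.050·77.94)²) = √(0.19827 + 15.18661) = 3.922 km
  E: √((0.034·111.32)² + (0.054·77.94)²) = √(14.32532 + 17.71366) = 5.660 km
  → nearest: A (3.535 km)
R at 45.574°N, 73.526°W:
  A: √((-0.035·111.32)² + (0.032·77.94)²) = √(15.18037 + 6.22044) = 4.626 km
  B: √((0.001·111.32)² + (0.002·77.94)²) = √(0.01239 + 0.02430) = 0.192 km
  C: √((-0.005·111.32)² + (0.024·77.94)²) = √(0.30980 + 3.49899) = 1.952 km
  D: √((-0.027·111.32)² + (0.037·77.94)²) = √(9.03387 + 8.31619) = 4.165 km
  E: √((0.003·111.32)² + (0.041·77.94)²) = √(0.11153 + 10.21148) = 3.213 km
  → nearest: B (0.192 km)
S at 45.544°N, 73.527°W:
  A: √((-0.005·111.32)² + (0.033·77.94)²) = √(0.30980 + 6.61529) = 2.632 km
  B: √((0.031·111.32)² + (0.003·77.94)²) = √(11.90885 + 0.05467) = 3.459 km
  C: √((0.025·111.32)² + (0.025·77.94)²) = √(7.74509 + 3.79665) = 3.397 km
  D: √((0.003·111.32)² + (0.038·77.94)²) = √(0.11153 + 8.77179) = 2.980 km
  E: √((0.033·111.32)² + (0.042·77.94)²) = √(13.49504 + 10.71567) = 4.920 km
  → nearest: A (2.632 km)

P→B; Q→A; R→B; S→A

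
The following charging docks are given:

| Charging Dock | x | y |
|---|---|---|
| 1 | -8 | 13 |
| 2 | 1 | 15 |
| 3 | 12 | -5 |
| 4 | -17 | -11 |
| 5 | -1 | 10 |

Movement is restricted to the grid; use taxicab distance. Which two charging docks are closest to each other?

Pairwise distances:
1–2: |9| + |2| = 9 + 2 = 11
1–3: |20| + |-18| = 20 + 18 = 38
1–4: |-9| + |-24| = 9 + 24 = 33
1–5: |7| + |-3| = 7 + 3 = 10
2–3: |11| + |-20| = 11 + 20 = 31
2–4: |-18| + |-26| = 18 + 26 = 44
2–5: |-2| + |-5| = 2 + 5 = 7
3–4: |-29| + |-6| = 29 + 6 = 35
3–5: |-13| + |15| = 13 + 15 = 28
4–5: |16| + |21| = 16 + 21 = 37
Closest pair: 2–5 at 7.

2 and 5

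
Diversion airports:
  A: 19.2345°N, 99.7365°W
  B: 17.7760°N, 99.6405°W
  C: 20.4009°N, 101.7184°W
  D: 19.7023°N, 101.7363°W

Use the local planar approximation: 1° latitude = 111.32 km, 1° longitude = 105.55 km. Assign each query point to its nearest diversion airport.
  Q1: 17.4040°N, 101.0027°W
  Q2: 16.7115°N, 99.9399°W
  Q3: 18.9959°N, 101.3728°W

Q1 at 17.4040°N, 101.0027°W:
  A: 243.6891 km
  B: 149.6249 km
  C: 342.0607 km
  D: 267.3073 km
  → nearest: B (149.6249 km)
Q2 at 16.7115°N, 99.9399°W:
  A: 281.6797 km
  B: 122.6415 km
  C: 451.5715 km
  D: 383.1426 km
  → nearest: B (122.6415 km)
Q3 at 18.9959°N, 101.3728°W:
  A: 174.7419 km
  B: 227.7575 km
  C: 160.6021 km
  D: 87.4971 km
  → nearest: D (87.4971 km)

Q1→B; Q2→B; Q3→D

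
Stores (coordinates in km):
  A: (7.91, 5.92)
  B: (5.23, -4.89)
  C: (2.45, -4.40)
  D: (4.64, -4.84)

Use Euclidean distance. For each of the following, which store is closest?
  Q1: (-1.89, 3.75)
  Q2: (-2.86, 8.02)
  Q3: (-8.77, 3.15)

Q1→C; Q2→A; Q3→C

Q1 at (-1.89, 3.75):
  A: 10.04 km
  B: 11.20 km
  C: 9.23 km
  D: 10.79 km
  → nearest: C (9.23 km)
Q2 at (-2.86, 8.02):
  A: 10.97 km
  B: 15.24 km
  C: 13.51 km
  D: 14.89 km
  → nearest: A (10.97 km)
Q3 at (-8.77, 3.15):
  A: 16.91 km
  B: 16.14 km
  C: 13.52 km
  D: 15.61 km
  → nearest: C (13.52 km)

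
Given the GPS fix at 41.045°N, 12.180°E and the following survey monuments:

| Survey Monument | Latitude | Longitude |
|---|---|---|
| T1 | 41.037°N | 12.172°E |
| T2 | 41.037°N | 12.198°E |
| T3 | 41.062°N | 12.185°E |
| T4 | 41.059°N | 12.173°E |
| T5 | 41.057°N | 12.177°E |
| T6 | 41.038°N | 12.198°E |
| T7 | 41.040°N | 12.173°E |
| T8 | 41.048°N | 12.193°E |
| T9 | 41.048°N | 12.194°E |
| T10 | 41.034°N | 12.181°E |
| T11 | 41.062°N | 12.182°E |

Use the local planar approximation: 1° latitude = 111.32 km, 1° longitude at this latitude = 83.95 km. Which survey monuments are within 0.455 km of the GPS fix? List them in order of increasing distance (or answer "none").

none

Distances from 41.045°N, 12.180°E:
T1: √((-0.008·111.32)² + (-0.008·83.95)²) = √(0.79310 + 0.45105) = 1.115 km
T2: √((-0.008·111.32)² + (0.018·83.95)²) = √(0.79310 + 2.28342) = 1.754 km
T3: √((0.017·111.32)² + (0.005·83.95)²) = √(3.58133 + 0.17619) = 1.938 km
T4: √((0.014·111.32)² + (-0.007·83.95)²) = √(2.42886 + 0.34533) = 1.666 km
T5: √((0.012·111.32)² + (-0.003·83.95)²) = √(1.78447 + 0.06343) = 1.359 km
T6: √((-0.007·111.32)² + (0.018·83.95)²) = √(0.60721 + 2.28342) = 1.700 km
T7: √((-0.005·111.32)² + (-0.007·83.95)²) = √(0.30980 + 0.34533) = 0.809 km
T8: √((0.003·111.32)² + (0.013·83.95)²) = √(0.11153 + 1.19104) = 1.141 km
T9: √((0.003·111.32)² + (0.014·83.95)²) = √(0.11153 + 1.38133) = 1.222 km
T10: √((-0.011·111.32)² + (0.001·83.95)²) = √(1.49945 + 0.00705) = 1.227 km
T11: √((0.017·111.32)² + (0.002·83.95)²) = √(3.58133 + 0.02819) = 1.900 km
Threshold 0.455 km: none within range.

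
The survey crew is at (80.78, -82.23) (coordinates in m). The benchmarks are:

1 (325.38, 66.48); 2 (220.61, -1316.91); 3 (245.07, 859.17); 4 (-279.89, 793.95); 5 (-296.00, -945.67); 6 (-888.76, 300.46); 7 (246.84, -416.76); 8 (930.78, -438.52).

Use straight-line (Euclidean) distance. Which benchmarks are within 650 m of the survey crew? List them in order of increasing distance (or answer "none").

1, 7

Distances from (80.78, -82.23):
1: √((244.60)² + (148.71)²) = √(59829.1600 + 22114.6641) = 286.26 m
2: √((139.83)² + (-1234.68)²) = √(19552.4289 + 1524434.7024) = 1242.57 m
3: √((164.29)² + (941.40)²) = √(26991.2041 + 886233.9600) = 955.63 m
4: √((-360.67)² + (876.18)²) = √(130082.8489 + 767691.3924) = 947.51 m
5: √((-376.78)² + (-863.44)²) = √(141963.1684 + 745528.6336) = 942.07 m
6: √((-969.54)² + (382.69)²) = √(940007.8116 + 146451.6361) = 1042.33 m
7: √((166.06)² + (-334.53)²) = √(27575.9236 + 111910.3209) = 373.48 m
8: √((850.00)² + (-356.29)²) = √(722500.0000 + 126942.5641) = 921.65 m
Threshold 650 m: 1 (286.26 m), 7 (373.48 m) are within range.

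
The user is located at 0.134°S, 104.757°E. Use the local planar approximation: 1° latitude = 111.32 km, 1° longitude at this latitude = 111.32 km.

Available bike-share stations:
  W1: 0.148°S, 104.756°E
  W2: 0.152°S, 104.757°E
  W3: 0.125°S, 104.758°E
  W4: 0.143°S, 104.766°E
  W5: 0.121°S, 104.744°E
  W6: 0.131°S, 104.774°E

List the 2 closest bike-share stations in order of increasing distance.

Distances from 0.134°S, 104.757°E:
W1: 1.562 km
W2: 2.004 km
W3: 1.008 km
W4: 1.417 km
W5: 2.047 km
W6: 1.922 km
Sorted: W3 (1.008 km) < W4 (1.417 km) < W1 (1.562 km) < W6 (1.922 km) < …

W3, W4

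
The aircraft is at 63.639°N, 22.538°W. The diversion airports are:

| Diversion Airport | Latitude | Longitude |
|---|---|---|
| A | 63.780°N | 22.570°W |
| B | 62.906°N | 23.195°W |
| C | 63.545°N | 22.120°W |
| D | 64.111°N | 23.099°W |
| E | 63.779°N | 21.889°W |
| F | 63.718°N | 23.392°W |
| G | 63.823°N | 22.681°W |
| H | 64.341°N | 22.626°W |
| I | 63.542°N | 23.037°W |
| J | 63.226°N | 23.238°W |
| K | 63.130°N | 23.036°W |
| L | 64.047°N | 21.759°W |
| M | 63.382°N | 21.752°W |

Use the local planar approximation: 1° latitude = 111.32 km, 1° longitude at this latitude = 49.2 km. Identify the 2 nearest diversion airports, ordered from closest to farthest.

A, G

Distances from 63.639°N, 22.538°W:
A: 15.775 km
B: 87.767 km
C: 23.075 km
D: 59.351 km
E: 35.531 km
F: 42.927 km
G: 21.658 km
H: 78.266 km
I: 26.821 km
J: 57.444 km
K: 61.732 km
L: 59.429 km
M: 48.104 km
Sorted: A (15.775 km) < G (21.658 km) < C (23.075 km) < I (26.821 km) < …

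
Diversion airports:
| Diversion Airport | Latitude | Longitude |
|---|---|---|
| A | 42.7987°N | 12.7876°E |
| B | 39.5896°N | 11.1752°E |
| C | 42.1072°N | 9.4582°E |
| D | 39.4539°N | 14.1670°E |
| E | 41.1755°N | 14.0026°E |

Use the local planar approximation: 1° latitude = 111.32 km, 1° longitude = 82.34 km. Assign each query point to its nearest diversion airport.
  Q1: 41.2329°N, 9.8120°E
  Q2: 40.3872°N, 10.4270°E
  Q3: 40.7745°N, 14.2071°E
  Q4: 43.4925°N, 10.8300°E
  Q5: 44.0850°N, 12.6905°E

Q1→C; Q2→B; Q3→E; Q4→A; Q5→A

Q1 at 41.2329°N, 9.8120°E:
  A: √((1.5658·111.32)² + (2.9756·82.34)²) = √(30382.182825 + 60030.343079) = 300.6868 km
  B: √((-1.6433·111.32)² + (1.3632·82.34)²) = √(33464.173699 + 12599.139373) = 214.6237 km
  C: √((0.8743·111.32)² + (-0.3538·82.34)²) = √(9472.559723 + 848.667131) = 101.5934 km
  D: √((-1.7790·111.32)² + (4.3550·82.34)²) = √(39219.160345 + 128587.290126) = 409.6419 km
  E: √((-0.0574·111.32)² + (4.1906·82.34)²) = √(40.829135 + 119062.265676) = 345.1132 km
  → nearest: C (101.5934 km)
Q2 at 40.3872°N, 10.4270°E:
  A: √((2.4115·111.32)² + (2.3606·82.34)²) = √(72064.425345 + 37780.398190) = 331.4285 km
  B: √((-0.7976·111.32)² + (0.7482·82.34)²) = √(7883.456688 + 3795.396328) = 108.0687 km
  C: √((1.7200·111.32)² + (-0.9688·82.34)²) = √(36660.914076 + 6363.411165) = 207.4231 km
  D: √((-0.9333·111.32)² + (3.7400·82.34)²) = √(10794.161882 + 94834.187943) = 325.0052 km
  E: √((0.7883·111.32)² + (3.5756·82.34)²) = √(7700.686591 + 86680.135697) = 307.2146 km
  → nearest: B (108.0687 km)
Q3 at 40.7745°N, 14.2071°E:
  A: √((2.0242·111.32)² + (-1.4195·82.34)²) = √(50775.386319 + 13661.315431) = 253.8439 km
  B: √((-1.1849·111.32)² + (-3.0319·82.34)²) = √(17398.419348 + 62323.447859) = 282.3506 km
  C: √((1.3327·111.32)² + (-4.7489·82.34)²) = √(22009.551397 + 152900.101729) = 418.2220 km
  D: √((-1.3206·111.32)² + (-0.0401·82.34)²) = √(21611.702532 + 10.902108) = 147.0463 km
  E: √((0.4010·111.32)² + (-0.2045·82.34)²) = √(1992.668890 + 283.536093) = 47.7096 km
  → nearest: E (47.7096 km)
Q4 at 43.4925°N, 10.8300°E:
  A: √((-0.6938·111.32)² + (1.9576·82.34)²) = √(5965.062334 + 25981.824087) = 178.7369 km
  B: √((-3.9029·111.32)² + (0.3452·82.34)²) = √(188764.900383 + 807.910587) = 435.3996 km
  C: √((-1.3853·111.32)² + (-1.3718·82.34)²) = √(23781.216341 + 12758.608827) = 191.1539 km
  D: √((-4.0386·111.32)² + (3.3370·82.34)²) = √(202119.435770 + 75497.772555) = 526.8939 km
  E: √((-2.3170·111.32)² + (3.1726·82.34)²) = √(66527.080161 + 68242.097218) = 367.1092 km
  → nearest: A (178.7369 km)
Q5 at 44.0850°N, 12.6905°E:
  A: √((-1.2863·111.32)² + (0.0971·82.34)²) = √(20503.638425 + 63.923447) = 143.4140 km
  B: √((-4.4954·111.32)² + (-1.5153·82.34)²) = √(250428.111122 + 15567.503491) = 515.7476 km
  C: √((-1.9778·111.32)² + (-3.2323·82.34)²) = √(48474.254698 + 70834.535404) = 345.4110 km
  D: √((-4.6311·111.32)² + (1.4765·82.34)²) = √(265775.358772 + 14780.483057) = 529.6752 km
  E: √((-2.9095·111.32)² + (1.3121·82.34)²) = √(104901.843021 + 11672.277292) = 341.4295 km
  → nearest: A (143.4140 km)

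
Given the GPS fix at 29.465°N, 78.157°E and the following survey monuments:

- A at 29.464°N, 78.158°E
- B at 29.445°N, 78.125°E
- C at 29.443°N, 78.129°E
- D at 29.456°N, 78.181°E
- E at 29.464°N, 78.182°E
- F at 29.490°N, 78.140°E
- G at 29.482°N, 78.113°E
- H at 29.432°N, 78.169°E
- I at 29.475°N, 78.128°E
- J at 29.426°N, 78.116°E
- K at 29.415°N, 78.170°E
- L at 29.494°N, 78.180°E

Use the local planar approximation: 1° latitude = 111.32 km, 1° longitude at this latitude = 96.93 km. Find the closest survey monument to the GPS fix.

Distances from 29.465°N, 78.157°E:
A: 0.148 km
B: 3.818 km
C: 3.656 km
D: 2.533 km
E: 2.426 km
F: 3.234 km
G: 4.666 km
H: 3.853 km
I: 3.023 km
J: 5.886 km
K: 5.707 km
L: 3.923 km
Minimum: A at 0.148 km.

A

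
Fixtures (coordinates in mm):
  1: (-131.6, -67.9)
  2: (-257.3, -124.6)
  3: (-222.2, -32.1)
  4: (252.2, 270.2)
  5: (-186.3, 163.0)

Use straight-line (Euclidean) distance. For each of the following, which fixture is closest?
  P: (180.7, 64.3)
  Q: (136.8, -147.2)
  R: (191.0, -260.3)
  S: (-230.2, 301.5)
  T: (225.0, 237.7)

P at (180.7, 64.3):
  1: 339.1 mm
  2: 477.0 mm
  3: 414.3 mm
  4: 218.0 mm
  5: 380.0 mm
  → nearest: 4 (218.0 mm)
Q at (136.8, -147.2):
  1: 279.9 mm
  2: 394.7 mm
  3: 377.0 mm
  4: 433.1 mm
  5: 447.9 mm
  → nearest: 1 (279.9 mm)
R at (191.0, -260.3):
  1: 375.6 mm
  2: 468.4 mm
  3: 472.0 mm
  4: 534.0 mm
  5: 567.0 mm
  → nearest: 1 (375.6 mm)
S at (-230.2, 301.5):
  1: 382.3 mm
  2: 427.0 mm
  3: 333.7 mm
  4: 483.4 mm
  5: 145.3 mm
  → nearest: 5 (145.3 mm)
T at (225.0, 237.7):
  1: 469.6 mm
  2: 603.2 mm
  3: 522.3 mm
  4: 42.4 mm
  5: 418.0 mm
  → nearest: 4 (42.4 mm)

P→4; Q→1; R→1; S→5; T→4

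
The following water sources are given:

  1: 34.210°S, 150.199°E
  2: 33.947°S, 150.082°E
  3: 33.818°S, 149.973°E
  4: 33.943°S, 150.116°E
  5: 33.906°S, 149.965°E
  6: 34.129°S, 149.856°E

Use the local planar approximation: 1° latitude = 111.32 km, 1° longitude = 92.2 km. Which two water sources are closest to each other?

Pairwise distances:
2–4: √((0.004·111.32)² + (0.034·92.2)²) = √(0.19827 + 9.82697) = 3.166 km
3–5: √((-0.088·111.32)² + (-0.008·92.2)²) = √(95.96475 + 0.54405) = 9.824 km
2–5: √((0.041·111.32)² + (-0.117·92.2)²) = √(20.83119 + 116.36800) = 11.713 km
4–5: √((0.037·111.32)² + (-0.151·92.2)²) = √(16.96484 + 193.82765) = 14.519 km
2–3: √((0.129·111.32)² + (-0.109·92.2)²) = √(206.21764 + 100.99848) = 17.528 km
3–4: √((-0.125·111.32)² + (0.143·92.2)²) = √(193.62722 + 173.83368) = 19.169 km
5–6: √((-0.223·111.32)² + (-0.109·92.2)²) = √(616.24885 + 100.99848) = 26.781 km
2–6: √((-0.182·111.32)² + (-0.226·92.2)²) = √(410.47732 + 434.18890) = 29.063 km
1–4: √((0.267·111.32)² + (-0.083·92.2)²) = √(883.42344 + 58.56229) = 30.692 km
1–2: √((0.263·111.32)² + (-0.117·92.2)²) = √(857.15210 + 116.36800) = 31.201 km
4–6: √((-0.186·111.32)² + (-0.260·92.2)²) = √(428.71856 + 574.65678) = 31.676 km
1–6: √((0.081·111.32)² + (-0.343·92.2)²) = √(81.30485 + 1000.11533) = 32.885 km
3–6: √((-0.311·111.32)² + (-0.117·92.2)²) = √(1198.58041 + 116.36800) = 36.262 km
1–5: √((0.304·111.32)² + (-0.234·92.2)²) = √(1145.23223 + 465.47200) = 40.134 km
1–3: √((0.392·111.32)² + (-0.226·92.2)²) = √(1904.22617 + 434.18890) = 48.357 km
Closest pair: 2–4 at 3.166 km.

2 and 4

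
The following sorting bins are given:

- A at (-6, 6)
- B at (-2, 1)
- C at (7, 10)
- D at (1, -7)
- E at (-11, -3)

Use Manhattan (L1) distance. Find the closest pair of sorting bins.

A and B

Pairwise distances:
A–B: 9
A–C: 17
A–D: 20
A–E: 14
B–C: 18
B–D: 11
B–E: 13
C–D: 23
C–E: 31
D–E: 16
Closest pair: A–B at 9.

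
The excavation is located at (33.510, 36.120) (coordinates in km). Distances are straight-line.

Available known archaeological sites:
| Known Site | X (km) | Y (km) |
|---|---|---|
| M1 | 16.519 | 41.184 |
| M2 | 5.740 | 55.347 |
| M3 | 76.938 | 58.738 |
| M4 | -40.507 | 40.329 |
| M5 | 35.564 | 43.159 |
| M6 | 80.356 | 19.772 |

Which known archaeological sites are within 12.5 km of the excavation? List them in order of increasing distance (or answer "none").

Distances from (33.510, 36.120):
M1: √((-16.991)² + (5.064)²) = √(288.69408 + 25.64410) = 17.730 km
M2: √((-27.770)² + (19.227)²) = √(771.17290 + 369.67753) = 33.776 km
M3: √((43.428)² + (22.618)²) = √(1885.99118 + 511.57392) = 48.965 km
M4: √((-74.017)² + (4.209)²) = √(5478.51629 + 17.71568) = 74.137 km
M5: √((2.054)² + (7.039)²) = √(4.21892 + 49.54752) = 7.333 km
M6: √((46.846)² + (-16.348)²) = √(2194.54772 + 267.25710) = 49.617 km
Threshold 12.5 km: M5 (7.333 km) is within range.

M5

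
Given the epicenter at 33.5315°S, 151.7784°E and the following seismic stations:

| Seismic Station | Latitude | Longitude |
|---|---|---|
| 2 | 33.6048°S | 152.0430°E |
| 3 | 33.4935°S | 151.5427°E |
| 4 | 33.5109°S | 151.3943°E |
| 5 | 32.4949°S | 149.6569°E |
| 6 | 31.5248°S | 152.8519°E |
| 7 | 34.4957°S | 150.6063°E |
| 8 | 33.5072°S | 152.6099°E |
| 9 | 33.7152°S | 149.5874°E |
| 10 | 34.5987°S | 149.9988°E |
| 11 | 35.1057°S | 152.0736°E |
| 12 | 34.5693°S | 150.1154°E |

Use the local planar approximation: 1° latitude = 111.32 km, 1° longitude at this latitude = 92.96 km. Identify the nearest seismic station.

Distances from 33.5315°S, 151.7784°E:
2: 25.9153 km
3: 22.3153 km
4: 35.7795 km
5: 228.4939 km
6: 244.6626 km
7: 152.9467 km
8: 77.3436 km
9: 204.6994 km
10: 203.6694 km
11: 177.3756 km
12: 192.9910 km
Minimum: 3 at 22.3153 km.

3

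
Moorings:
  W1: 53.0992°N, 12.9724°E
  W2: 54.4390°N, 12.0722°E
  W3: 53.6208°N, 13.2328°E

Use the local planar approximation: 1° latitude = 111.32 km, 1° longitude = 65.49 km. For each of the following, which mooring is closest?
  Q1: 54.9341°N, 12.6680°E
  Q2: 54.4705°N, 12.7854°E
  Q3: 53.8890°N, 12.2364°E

Q1 at 54.9341°N, 12.6680°E:
  W1: √((-1.8349·111.32)² + (0.3044·65.49)²) = √(41722.583901 + 397.410445) = 205.2316 km
  W2: √((-0.4951·111.32)² + (-0.5958·65.49)²) = √(3037.611638 + 1522.477835) = 67.5284 km
  W3: √((-1.3133·111.32)² + (0.5648·65.49)²) = √(21373.432986 + 1368.167775) = 150.8032 km
  → nearest: W2 (67.5284 km)
Q2 at 54.4705°N, 12.7854°E:
  W1: √((-1.3713·111.32)² + (0.1870·65.49)²) = √(23302.973825 + 149.979946) = 153.1436 km
  W2: √((-0.0315·111.32)² + (-0.7132·65.49)²) = √(12.296103 + 2181.587567) = 46.8389 km
  W3: √((-0.8497·111.32)² + (0.4474·65.49)²) = √(8947.004007 + 858.503244) = 99.0228 km
  → nearest: W2 (46.8389 km)
Q3 at 53.8890°N, 12.2364°E:
  W1: √((-0.7898·111.32)² + (0.7360·65.49)²) = √(7730.020651 + 2323.301696) = 100.2663 km
  W2: √((0.5500·111.32)² + (-0.1642·65.49)²) = √(3748.623076 + 115.636859) = 62.1632 km
  W3: √((-0.2682·111.32)² + (0.9964·65.49)²) = √(891.382169 + 4258.115316) = 71.7600 km
  → nearest: W2 (62.1632 km)

Q1→W2; Q2→W2; Q3→W2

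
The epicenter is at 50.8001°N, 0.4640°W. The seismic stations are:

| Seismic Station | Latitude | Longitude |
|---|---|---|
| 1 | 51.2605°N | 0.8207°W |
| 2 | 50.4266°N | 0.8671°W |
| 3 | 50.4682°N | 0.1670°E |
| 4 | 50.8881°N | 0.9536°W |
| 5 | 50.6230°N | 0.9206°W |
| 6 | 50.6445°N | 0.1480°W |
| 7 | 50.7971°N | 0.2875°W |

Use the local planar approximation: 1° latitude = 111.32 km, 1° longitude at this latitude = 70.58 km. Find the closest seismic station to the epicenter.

Distances from 50.8001°N, 0.4640°W:
1: 57.1014 km
2: 50.3803 km
3: 57.8666 km
4: 35.9177 km
5: 37.7788 km
6: 28.2395 km
7: 12.4618 km
Minimum: 7 at 12.4618 km.

7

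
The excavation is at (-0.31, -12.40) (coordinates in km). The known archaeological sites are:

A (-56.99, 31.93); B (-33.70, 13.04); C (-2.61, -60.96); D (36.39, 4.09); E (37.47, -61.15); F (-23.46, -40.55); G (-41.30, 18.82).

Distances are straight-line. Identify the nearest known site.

F

Distances from (-0.31, -12.40):
A: 71.96 km
B: 41.98 km
C: 48.61 km
D: 40.23 km
E: 61.68 km
F: 36.45 km
G: 51.53 km
Minimum: F at 36.45 km.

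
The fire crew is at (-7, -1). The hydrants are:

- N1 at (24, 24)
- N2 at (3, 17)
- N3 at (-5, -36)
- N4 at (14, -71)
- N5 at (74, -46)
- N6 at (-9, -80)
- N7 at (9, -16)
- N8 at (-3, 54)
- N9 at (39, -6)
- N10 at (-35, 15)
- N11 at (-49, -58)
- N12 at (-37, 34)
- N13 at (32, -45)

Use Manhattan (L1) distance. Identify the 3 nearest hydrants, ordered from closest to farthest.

Distances from (-7, -1):
N1: |31| + |25| = 31 + 25 = 56
N2: |10| + |18| = 10 + 18 = 28
N3: |2| + |-35| = 2 + 35 = 37
N4: |21| + |-70| = 21 + 70 = 91
N5: |81| + |-45| = 81 + 45 = 126
N6: |-2| + |-79| = 2 + 79 = 81
N7: |16| + |-15| = 16 + 15 = 31
N8: |4| + |55| = 4 + 55 = 59
N9: |46| + |-5| = 46 + 5 = 51
N10: |-28| + |16| = 28 + 16 = 44
N11: |-42| + |-57| = 42 + 57 = 99
N12: |-30| + |35| = 30 + 35 = 65
N13: |39| + |-44| = 39 + 44 = 83
Sorted: N2 (28) < N7 (31) < N3 (37) < N10 (44) < N9 (51) < …

N2, N7, N3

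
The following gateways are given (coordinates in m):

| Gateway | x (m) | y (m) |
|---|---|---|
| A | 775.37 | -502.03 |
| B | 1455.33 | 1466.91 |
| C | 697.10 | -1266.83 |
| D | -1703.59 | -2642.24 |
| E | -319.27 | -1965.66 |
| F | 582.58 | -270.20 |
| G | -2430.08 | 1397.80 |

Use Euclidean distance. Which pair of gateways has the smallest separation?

Pairwise distances:
A–B: √((679.96)² + (1968.94)²) = √(462345.6016 + 3876724.7236) = 2083.04 m
A–C: √((-78.27)² + (-764.80)²) = √(6126.1929 + 584919.0400) = 768.79 m
A–D: √((-2478.96)² + (-2140.21)²) = √(6145242.6816 + 4580498.8441) = 3275.02 m
A–E: √((-1094.64)² + (-1463.63)²) = √(1198236.7296 + 2142212.7769) = 1827.69 m
A–F: √((-192.79)² + (231.83)²) = √(37167.9841 + 53745.1489) = 301.52 m
A–G: √((-3205.45)² + (1899.83)²) = √(10274909.7025 + 3609354.0289) = 3726.16 m
B–C: √((-758.23)² + (-2733.74)²) = √(574912.7329 + 7473334.3876) = 2836.94 m
B–D: √((-3158.92)² + (-4109.15)²) = √(9978775.5664 + 16885113.7225) = 5183.04 m
B–E: √((-1774.60)² + (-3432.57)²) = √(3149205.1600 + 11782536.8049) = 3864.16 m
B–F: √((-872.75)² + (-1737.11)²) = √(761692.5625 + 3017551.1521) = 1944.03 m
B–G: √((-3885.41)² + (-69.11)²) = √(15096410.8681 + 4776.1921) = 3886.02 m
C–D: √((-2400.69)² + (-1375.41)²) = √(5763312.4761 + 1891752.6681) = 2766.78 m
C–E: √((-1016.37)² + (-698.83)²) = √(1033007.9769 + 488363.3689) = 1233.44 m
C–F: √((-114.52)² + (996.63)²) = √(13114.8304 + 993271.3569) = 1003.19 m
C–G: √((-3127.18)² + (2664.63)²) = √(9779254.7524 + 7100253.0369) = 4108.47 m
D–E: √((1384.32)² + (676.58)²) = √(1916341.8624 + 457760.4964) = 1540.81 m
D–F: √((2286.17)² + (2372.04)²) = √(5226573.2689 + 5626573.7616) = 3294.41 m
D–G: √((-726.49)² + (4040.04)²) = √(527787.7201 + 16321923.2016) = 4104.84 m
E–F: √((901.85)² + (1695.46)²) = √(813333.4225 + 2874584.6116) = 1920.40 m
E–G: √((-2110.81)² + (3363.46)²) = √(4455518.8561 + 11312863.1716) = 3970.94 m
F–G: √((-3012.66)² + (1668.00)²) = √(9076120.2756 + 2782224.0000) = 3443.59 m
Closest pair: A–F at 301.52 m.

A and F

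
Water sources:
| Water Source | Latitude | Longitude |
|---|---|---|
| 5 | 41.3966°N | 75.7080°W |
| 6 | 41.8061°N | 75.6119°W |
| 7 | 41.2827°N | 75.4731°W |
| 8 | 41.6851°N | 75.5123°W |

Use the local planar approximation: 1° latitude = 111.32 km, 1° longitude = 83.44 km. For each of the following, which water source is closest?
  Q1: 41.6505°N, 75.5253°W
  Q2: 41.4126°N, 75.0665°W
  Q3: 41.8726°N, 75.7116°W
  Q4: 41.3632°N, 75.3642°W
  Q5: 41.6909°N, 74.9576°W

Q1→8; Q2→7; Q3→6; Q4→7; Q5→8

Q1 at 41.6505°N, 75.5253°W:
  5: √((-0.2539·111.32)² + (-0.1827·83.44)²) = √(798.862062 + 232.394414) = 32.1132 km
  6: √((0.1556·111.32)² + (-0.0866·83.44)²) = √(300.030621 + 52.213689) = 18.7682 km
  7: √((-0.3678·111.32)² + (0.0522·83.44)²) = √(1676.369865 + 18.970973) = 41.1745 km
  8: √((0.0346·111.32)² + (0.0130·83.44)²) = √(14.835377 + 1.176617) = 4.0015 km
  → nearest: 8 (4.0015 km)
Q2 at 41.4126°N, 75.0665°W:
  5: √((-0.0160·111.32)² + (-0.6415·83.44)²) = √(3.172388 + 2865.114036) = 53.5564 km
  6: √((0.3935·111.32)² + (-0.5454·83.44)²) = √(1918.827212 + 2070.994083) = 63.1650 km
  7: √((-0.1299·111.32)² + (-0.4066·83.44)²) = √(209.105135 + 1151.021244) = 36.8799 km
  8: √((0.2725·111.32)² + (-0.4458·83.44)²) = √(920.194024 + 1383.657875) = 47.9985 km
  → nearest: 7 (36.8799 km)
Q3 at 41.8726°N, 75.7116°W:
  5: √((-0.4760·111.32)² + (0.0036·83.44)²) = √(2807.762056 + 0.090231) = 52.9892 km
  6: √((-0.0665·111.32)² + (0.0997·83.44)²) = √(54.801152 + 69.205229) = 11.1358 km
  7: √((-0.5899·111.32)² + (0.2385·83.44)²) = √(4312.242621 + 396.027512) = 68.6168 km
  8: √((-0.1875·111.32)² + (0.1993·83.44)²) = √(435.661256 + 276.543330) = 26.6872 km
  → nearest: 6 (11.1358 km)
Q4 at 41.3632°N, 75.3642°W:
  5: √((0.0334·111.32)² + (-0.3438·83.44)²) = √(13.824178 + 822.925150) = 28.9266 km
  6: √((0.4429·111.32)² + (-0.2477·83.44)²) = √(2430.847734 + 427.169862) = 53.4604 km
  7: √((-0.0805·111.32)² + (-0.1089·83.44)²) = √(80.304181 + 82.566590) = 12.7621 km
  8: √((0.3219·111.32)² + (-0.1481·83.44)²) = √(1284.068963 + 152.706917) = 37.9048 km
  → nearest: 7 (12.7621 km)
Q5 at 41.6909°N, 74.9576°W:
  5: √((-0.2943·111.32)² + (-0.7504·83.44)²) = √(1073.314310 + 3920.434854) = 70.6665 km
  6: √((0.1152·111.32)² + (-0.6543·83.44)²) = √(164.456617 + 2980.591314) = 56.0807 km
  7: √((-0.4082·111.32)² + (-0.5155·83.44)²) = √(2064.868486 + 1850.145697) = 62.5701 km
  8: √((-0.0058·111.32)² + (-0.5547·83.44)²) = √(0.416872 + 2142.224207) = 46.2887 km
  → nearest: 8 (46.2887 km)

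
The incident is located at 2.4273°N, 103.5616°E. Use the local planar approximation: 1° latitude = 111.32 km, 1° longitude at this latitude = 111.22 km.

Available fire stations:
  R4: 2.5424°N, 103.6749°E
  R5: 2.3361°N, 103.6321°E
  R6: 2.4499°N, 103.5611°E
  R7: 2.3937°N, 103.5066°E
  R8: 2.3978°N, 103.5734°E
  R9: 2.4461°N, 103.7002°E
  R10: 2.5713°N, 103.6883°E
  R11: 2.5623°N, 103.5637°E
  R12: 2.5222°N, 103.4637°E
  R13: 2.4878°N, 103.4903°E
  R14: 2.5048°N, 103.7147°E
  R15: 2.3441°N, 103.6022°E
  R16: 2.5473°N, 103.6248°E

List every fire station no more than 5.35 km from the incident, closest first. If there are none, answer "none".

Distances from 2.4273°N, 103.5616°E:
R4: 17.9711 km
R5: 12.8278 km
R6: 2.5164 km
R7: 7.1700 km
R8: 3.5365 km
R9: 15.5565 km
R10: 21.3433 km
R11: 15.0300 km
R12: 15.1711 km
R13: 10.4040 km
R14: 19.0886 km
R15: 10.3040 km
R16: 15.0949 km
Threshold 5.35 km: R6 (2.5164 km), R8 (3.5365 km) are within range.

R6, R8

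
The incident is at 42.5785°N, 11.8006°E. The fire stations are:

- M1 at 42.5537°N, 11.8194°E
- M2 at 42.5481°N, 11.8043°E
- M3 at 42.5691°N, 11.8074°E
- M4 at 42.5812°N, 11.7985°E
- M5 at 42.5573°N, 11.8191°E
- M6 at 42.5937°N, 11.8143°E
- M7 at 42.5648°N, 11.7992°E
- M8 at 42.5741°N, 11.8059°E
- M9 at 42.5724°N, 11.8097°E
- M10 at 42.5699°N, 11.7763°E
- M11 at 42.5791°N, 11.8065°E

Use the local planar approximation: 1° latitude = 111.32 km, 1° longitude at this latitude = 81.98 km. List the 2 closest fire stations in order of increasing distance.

M4, M11

Distances from 42.5785°N, 11.8006°E:
M1: √((-0.0248·111.32)² + (0.0188·81.98)²) = √(7.621663 + 2.375371) = 3.1618 km
M2: √((-0.0304·111.32)² + (0.0037·81.98)²) = √(11.452322 + 0.092007) = 3.3977 km
M3: √((-0.0094·111.32)² + (0.0068·81.98)²) = √(1.094970 + 0.310766) = 1.1856 km
M4: √((0.0027·111.32)² + (-0.0021·81.98)²) = √(0.090339 + 0.029638) = 0.3464 km
M5: √((-0.0212·111.32)² + (0.0185·81.98)²) = √(5.569524 + 2.300167) = 2.8053 km
M6: √((0.0152·111.32)² + (0.0137·81.98)²) = √(2.863081 + 1.261412) = 2.0309 km
M7: √((-0.0137·111.32)² + (-0.0014·81.98)²) = √(2.325881 + 0.013173) = 1.5294 km
M8: √((-0.0044·111.32)² + (0.0053·81.98)²) = √(0.239912 + 0.188785) = 0.6547 km
M9: √((-0.0061·111.32)² + (0.0091·81.98)²) = √(0.461112 + 0.556543) = 1.0088 km
M10: √((-0.0086·111.32)² + (-0.0243·81.98)²) = √(0.916523 + 3.968518) = 2.2102 km
M11: √((0.0006·111.32)² + (0.0059·81.98)²) = √(0.004461 + 0.233948) = 0.4883 km
Sorted: M4 (0.3464 km) < M11 (0.4883 km) < M8 (0.6547 km) < M9 (1.0088 km) < …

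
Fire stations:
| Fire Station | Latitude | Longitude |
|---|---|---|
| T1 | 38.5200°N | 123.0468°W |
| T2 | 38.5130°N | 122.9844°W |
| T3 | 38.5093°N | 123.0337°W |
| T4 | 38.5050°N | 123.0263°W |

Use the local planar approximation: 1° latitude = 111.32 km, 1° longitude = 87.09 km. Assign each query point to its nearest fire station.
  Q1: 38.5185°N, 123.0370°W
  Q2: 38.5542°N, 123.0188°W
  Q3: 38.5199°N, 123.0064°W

Q1 at 38.5185°N, 123.0370°W:
  T1: 0.8697 km
  T2: 4.6217 km
  T3: 1.0637 km
  T4: 1.7683 km
  → nearest: T1 (0.8697 km)
Q2 at 38.5542°N, 123.0188°W:
  T1: 4.5211 km
  T2: 5.4782 km
  T3: 5.1640 km
  T4: 5.5158 km
  → nearest: T1 (4.5211 km)
Q3 at 38.5199°N, 123.0064°W:
  T1: 3.5185 km
  T2: 2.0642 km
  T3: 2.6543 km
  T4: 2.3989 km
  → nearest: T2 (2.0642 km)

Q1→T1; Q2→T1; Q3→T2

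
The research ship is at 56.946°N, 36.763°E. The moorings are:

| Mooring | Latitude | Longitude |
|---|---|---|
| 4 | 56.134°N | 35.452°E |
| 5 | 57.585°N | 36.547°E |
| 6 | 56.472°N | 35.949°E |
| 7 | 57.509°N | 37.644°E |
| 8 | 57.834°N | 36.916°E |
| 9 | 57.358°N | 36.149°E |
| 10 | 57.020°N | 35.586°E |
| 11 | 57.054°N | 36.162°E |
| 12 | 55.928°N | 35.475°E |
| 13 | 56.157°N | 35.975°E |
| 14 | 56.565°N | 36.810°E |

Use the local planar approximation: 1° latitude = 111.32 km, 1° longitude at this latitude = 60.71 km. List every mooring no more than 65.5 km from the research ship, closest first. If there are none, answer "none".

Distances from 56.946°N, 36.763°E:
4: √((-0.812·111.32)² + (-1.311·60.71)²) = √(8170.68474 + 6334.69704) = 120.438 km
5: √((0.639·111.32)² + (-0.216·60.71)²) = √(5059.97198 + 171.96021) = 72.332 km
6: √((-0.474·111.32)² + (-0.814·60.71)²) = √(2784.21699 + 2442.13279) = 72.293 km
7: √((0.563·111.32)² + (0.881·60.71)²) = √(3927.92498 + 2860.69978) = 82.393 km
8: √((0.888·111.32)² + (0.153·60.71)²) = √(9771.74954 + 86.27865) = 99.288 km
9: √((0.412·111.32)² + (-0.614·60.71)²) = √(2103.49182 + 1389.49570) = 59.102 km
10: √((0.074·111.32)² + (-1.177·60.71)²) = √(67.85937 + 5105.91278) = 71.929 km
11: √((0.108·111.32)² + (-0.601·60.71)²) = √(144.54195 + 1331.28001) = 38.416 km
12: √((-1.018·111.32)² + (-1.288·60.71)²) = √(12842.27458 + 6114.37670) = 137.683 km
13: √((-0.789·111.32)² + (-0.788·60.71)²) = √(7714.36888 + 2288.61585) = 100.015 km
14: √((-0.381·111.32)² + (0.047·60.71)²) = √(1798.85578 + 8.14172) = 42.509 km
Threshold 65.5 km: 11 (38.416 km), 14 (42.509 km), 9 (59.102 km) are within range.

11, 14, 9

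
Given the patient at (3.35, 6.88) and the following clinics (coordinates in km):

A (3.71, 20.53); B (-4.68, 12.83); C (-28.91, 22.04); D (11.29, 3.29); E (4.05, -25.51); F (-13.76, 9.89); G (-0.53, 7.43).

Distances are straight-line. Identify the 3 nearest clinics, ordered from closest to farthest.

G, D, B

Distances from (3.35, 6.88):
A: 13.65 km
B: 9.99 km
C: 35.64 km
D: 8.71 km
E: 32.40 km
F: 17.37 km
G: 3.92 km
Sorted: G (3.92 km) < D (8.71 km) < B (9.99 km) < A (13.65 km) < F (17.37 km) < …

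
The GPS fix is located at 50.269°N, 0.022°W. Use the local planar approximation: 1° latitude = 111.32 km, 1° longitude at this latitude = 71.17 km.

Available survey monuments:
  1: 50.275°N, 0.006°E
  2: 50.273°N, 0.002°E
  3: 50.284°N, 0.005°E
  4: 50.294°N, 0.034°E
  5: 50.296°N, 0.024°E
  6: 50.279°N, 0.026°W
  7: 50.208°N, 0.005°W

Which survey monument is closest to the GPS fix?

6

Distances from 50.269°N, 0.022°W:
1: √((0.006·111.32)² + (0.028·71.17)²) = √(0.44612 + 3.97109) = 2.102 km
2: √((0.004·111.32)² + (0.024·71.17)²) = √(0.19827 + 2.91754) = 1.765 km
3: √((0.015·111.32)² + (0.027·71.17)²) = √(2.78823 + 3.69251) = 2.546 km
4: √((0.025·111.32)² + (0.056·71.17)²) = √(7.74509 + 15.88437) = 4.861 km
5: √((0.027·111.32)² + (0.046·71.17)²) = √(9.03387 + 10.71790) = 4.444 km
6: √((0.010·111.32)² + (-0.004·71.17)²) = √(1.23921 + 0.08104) = 1.149 km
7: √((-0.061·111.32)² + (0.017·71.17)²) = √(46.11116 + 1.46383) = 6.897 km
Minimum: 6 at 1.149 km.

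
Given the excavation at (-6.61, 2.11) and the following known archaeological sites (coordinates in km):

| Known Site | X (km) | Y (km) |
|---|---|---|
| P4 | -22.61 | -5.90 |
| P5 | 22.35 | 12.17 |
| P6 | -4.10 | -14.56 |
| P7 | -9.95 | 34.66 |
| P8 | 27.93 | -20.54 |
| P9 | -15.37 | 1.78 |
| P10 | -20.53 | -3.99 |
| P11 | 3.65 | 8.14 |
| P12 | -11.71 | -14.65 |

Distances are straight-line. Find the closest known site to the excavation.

P9

Distances from (-6.61, 2.11):
P4: √((-16.00)² + (-8.01)²) = √(256.0000 + 64.1601) = 17.89 km
P5: √((28.96)² + (10.06)²) = √(838.6816 + 101.2036) = 30.66 km
P6: √((2.51)² + (-16.67)²) = √(6.3001 + 277.8889) = 16.86 km
P7: √((-3.34)² + (32.55)²) = √(11.1556 + 1059.5025) = 32.72 km
P8: √((34.54)² + (-22.65)²) = √(1193.0116 + 513.0225) = 41.30 km
P9: √((-8.76)² + (-0.33)²) = √(76.7376 + 0.1089) = 8.77 km
P10: √((-13.92)² + (-6.10)²) = √(193.7664 + 37.2100) = 15.20 km
P11: √((10.26)² + (6.03)²) = √(105.2676 + 36.3609) = 11.90 km
P12: √((-5.10)² + (-16.76)²) = √(26.0100 + 280.8976) = 17.52 km
Minimum: P9 at 8.77 km.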